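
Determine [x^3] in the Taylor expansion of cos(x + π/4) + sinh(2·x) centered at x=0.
Expand to order 3: cos(x + π/4) + sinh(2·x) = x^3·(√(2)/12 + 4/3) - √(2)·x^2/4 + x·(2 - √(2)/2) + √(2)/2 + O(x^4).
The coefficient of x^3 is √(2)/12 + 4/3.

Final answer: √(2)/12 + 4/3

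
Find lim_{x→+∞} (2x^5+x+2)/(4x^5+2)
This is an ∞/∞ indeterminate form as x → +∞.
Divide numerator and denominator by x^5 and let the lower-order terms vanish; the leading terms give 2/4 = 1/2.
Limit = 1/2.

Final answer: 1/2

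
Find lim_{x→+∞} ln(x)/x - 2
Evaluate the dominant behaviour as x → +∞; each term tends to a finite value or vanishes.
Limit = -2.

Final answer: -2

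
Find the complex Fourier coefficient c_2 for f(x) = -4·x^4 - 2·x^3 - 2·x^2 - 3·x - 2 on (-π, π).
Compute the real Fourier coefficients first: a_2 = 10 - 8·π^2, b_2 = 2·π^2.
Then c_2 = (a_2 − i·b_2)/2 = -4·π^2 + 5 - i·π^2.

Final answer: -4·π^2 + 5 - i·π^2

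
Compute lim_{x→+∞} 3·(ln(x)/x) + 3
Evaluate the dominant behaviour as x → +∞; each term tends to a finite value or vanishes.
Limit = 3.

Final answer: 3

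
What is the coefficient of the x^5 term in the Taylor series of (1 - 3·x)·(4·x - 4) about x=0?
Expand to order 5: (1 - 3·x)·(4·x - 4) = -12·x^2 + 16·x - 4 + O(x^6).
The coefficient of x^5 is 0.

Final answer: 0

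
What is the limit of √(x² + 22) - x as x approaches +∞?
This is an ∞ − ∞ indeterminate form.
Multiply and divide by the conjugate √(x²+22) + x; the x² terms cancel, leaving 22/(√(x²+22)+x) → 0.
Limit = 0.

Final answer: 0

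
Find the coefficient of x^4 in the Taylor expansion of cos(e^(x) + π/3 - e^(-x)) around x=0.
Expand to order 4: cos(e^(x) + π/3 - e^(-x)) = √(3)·x^3/2 - x^2 - √(3)·x + 1/2 + O(x^5).
The coefficient of x^4 is 0.

Final answer: 0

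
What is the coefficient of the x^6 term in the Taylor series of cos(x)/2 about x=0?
Expand to order 6: cos(x)/2 = -x^6/1440 + x^4/48 - x^2/4 + 1/2 + O(x^7).
The coefficient of x^6 is -1/1440.

Final answer: -1/1440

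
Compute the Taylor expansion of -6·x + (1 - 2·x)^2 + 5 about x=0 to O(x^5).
4·x^2 - 10·x + 6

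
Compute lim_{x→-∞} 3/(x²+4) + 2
Evaluate the dominant behaviour as x → -∞; each term tends to a finite value or vanishes.
Limit = 2.

Final answer: 2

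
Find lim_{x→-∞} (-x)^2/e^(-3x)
This is an ∞/∞ indeterminate form as x → -∞.
Compare growth rates of the dominant terms (exponentials ≫ polynomials ≫ logarithms), or apply L'Hôpital's rule; the quotient → 0.
Limit = 0.

Final answer: 0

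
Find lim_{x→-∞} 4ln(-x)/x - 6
The quotient is an ∞/∞ indeterminate form as x → -∞.
Compare growth rates of the dominant terms (exponentials ≫ polynomials ≫ logarithms), or apply L'Hôpital's rule; the quotient → 0.
Adding the constant: 0 - 6 = -6. Limit = -6.

Final answer: -6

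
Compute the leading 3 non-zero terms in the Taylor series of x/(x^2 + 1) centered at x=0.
x^5 - x^3 + x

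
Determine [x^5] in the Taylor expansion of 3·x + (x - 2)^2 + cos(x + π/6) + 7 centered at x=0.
Expand to order 5: 3·x + (x - 2)^2 + cos(x + π/6) + 7 = -x^5/240 + √(3)·x^4/48 + x^3/12 + x^2·(1 - √(3)/4) - 3·x/2 + √(3)/2 + 11 + O(x^6).
The coefficient of x^5 is -1/240.

Final answer: -1/240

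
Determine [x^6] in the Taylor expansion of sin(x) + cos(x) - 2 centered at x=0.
Expand to order 6: sin(x) + cos(x) - 2 = -x^6/720 + x^5/120 + x^4/24 - x^3/6 - x^2/2 + x - 1 + O(x^7).
The coefficient of x^6 is -1/720.

Final answer: -1/720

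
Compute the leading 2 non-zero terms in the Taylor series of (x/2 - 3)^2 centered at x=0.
9 - 3·x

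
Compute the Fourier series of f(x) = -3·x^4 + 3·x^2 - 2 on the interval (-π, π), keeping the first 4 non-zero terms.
(-156 + 24·π^2)·cos(x) + (12 - 6·π^2)·cos(2·x) + (-28/9 + 8·π^2/3)·cos(3·x) - 3·π^4/5 - 2 + π^2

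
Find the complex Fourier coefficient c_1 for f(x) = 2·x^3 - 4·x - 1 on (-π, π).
Compute the real Fourier coefficients first: a_1 = 0, b_1 = -32 + 4·π^2.
Then c_1 = (a_1 − i·b_1)/2 = -2·i·π^2 + 16·i.

Final answer: -2·i·π^2 + 16·i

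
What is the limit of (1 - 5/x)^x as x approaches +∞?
As x → +∞: this is the defining limit (1 - 5/x)^x → e^(-5).
Limit = e^(-5).

Final answer: e^(-5)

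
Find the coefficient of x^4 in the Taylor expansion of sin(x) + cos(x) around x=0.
Expand to order 4: sin(x) + cos(x) = x^4/24 - x^3/6 - x^2/2 + x + 1 + O(x^5).
The coefficient of x^4 is 1/24.

Final answer: 1/24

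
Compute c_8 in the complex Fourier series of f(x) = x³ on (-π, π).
Compute the real Fourier coefficients first: a_8 = 0, b_8 = 3/128 - π^2/4.
Then c_8 = (a_8 − i·b_8)/2 = -3·i/256 + i·π^2/8.

Final answer: -3·i/256 + i·π^2/8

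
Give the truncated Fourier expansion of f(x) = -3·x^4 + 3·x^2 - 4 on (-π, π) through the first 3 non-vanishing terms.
(-156 + 24·π^2)·cos(x) + (12 - 6·π^2)·cos(2·x) - 3·π^4/5 - 4 + π^2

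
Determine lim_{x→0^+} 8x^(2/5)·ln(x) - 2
The product is a 0·∞ indeterminate form at x → 0⁺.
Rewrite the product as 8·ln(x) / x^(-2/5) and apply L'Hôpital, or use the standard hierarchy x^(-2/5) ≫ |ln x| as x → 0⁺.
The indeterminate product → 0, so the limit = -2.

Final answer: -2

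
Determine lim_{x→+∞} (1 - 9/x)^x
As x → +∞: this is the defining limit (1 - 9/x)^x → e^(-9).
Limit = e^(-9).

Final answer: e^(-9)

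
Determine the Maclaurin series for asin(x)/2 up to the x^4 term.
x^3/12 + x/2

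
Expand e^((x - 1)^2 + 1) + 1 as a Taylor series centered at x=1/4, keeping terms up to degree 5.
-1761·(x - 1/4)^5·e^(25/16)/1280 + 235·(x - 1/4)^4·e^(25/16)/128 - 33·(x - 1/4)^3·e^(25/16)/16 + 17·(x - 1/4)^2·e^(25/16)/8 - 3·(x - 1/4)·e^(25/16)/2 + 1 + e^(25/16)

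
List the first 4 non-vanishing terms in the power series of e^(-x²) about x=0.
-x^6/6 + x^4/2 - x^2 + 1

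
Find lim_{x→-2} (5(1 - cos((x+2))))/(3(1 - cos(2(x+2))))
Both numerator and denominator → 0 as x → -2; this is a 0/0 indeterminate form.
Expand each to leading order near x = -2: numerator ~ 5·(x + 2)^2/2, denominator ~ 6·(x + 2)^2.
The limit of the ratio is 5/12.

Final answer: 5/12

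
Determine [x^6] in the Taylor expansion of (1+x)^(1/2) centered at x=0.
Expand to order 6: (1+x)^(1/2) = -21·x^6/1024 + 7·x^5/256 - 5·x^4/128 + x^3/16 - x^2/8 + x/2 + 1 + O(x^7).
The coefficient of x^6 is -21/1024.

Final answer: -21/1024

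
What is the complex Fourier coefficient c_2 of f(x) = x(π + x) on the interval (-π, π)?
Compute the real Fourier coefficients first: a_2 = 1, b_2 = -π.
Then c_2 = (a_2 − i·b_2)/2 = 1/2 + i·π/2.

Final answer: 1/2 + i·π/2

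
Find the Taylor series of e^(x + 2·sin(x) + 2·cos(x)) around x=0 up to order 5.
-15·x^5·e^(2)/8 - 37·x^4·e^(2)/24 + 7·x^3·e^(2)/6 + 7·x^2·e^(2)/2 + 3·x·e^(2) + e^(2)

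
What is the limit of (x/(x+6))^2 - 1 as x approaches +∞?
As x → +∞: x/(x+6) = 1/(1 + 6/x) → 1, and the 2nd power of a limit-1 base also → 1; with the additive constant, 1 - 1 = 0.
Limit = 0.

Final answer: 0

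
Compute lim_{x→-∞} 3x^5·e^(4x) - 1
The product is a 0·∞ indeterminate form at x → -∞.
Rewrite the product as 3x^5 / e^(-4x) (an ∞/∞ form) and apply L'Hôpital, or use the standard hierarchy e^(4|x|) ≫ |x^5| as x → -∞.
The indeterminate product → 0, so the limit = -1.

Final answer: -1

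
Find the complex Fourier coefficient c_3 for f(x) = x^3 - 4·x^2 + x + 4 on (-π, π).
Compute the real Fourier coefficients first: a_3 = 16/9, b_3 = 2/9 + 2·π^2/3.
Then c_3 = (a_3 − i·b_3)/2 = 8/9 - i·π^2/3 - i/9.

Final answer: 8/9 - i·π^2/3 - i/9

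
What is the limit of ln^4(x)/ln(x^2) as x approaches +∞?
This is an ∞/∞ indeterminate form as x → +∞.
Write ln(x^2) = 2·ln(x), reducing the quotient to ln^3(x)/2 → ∞.
Limit = ∞.

Final answer: ∞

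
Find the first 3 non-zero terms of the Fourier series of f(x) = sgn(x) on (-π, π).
4·sin(x)/π + 4·sin(3·x)/(3·π) + 4·sin(5·x)/(5·π)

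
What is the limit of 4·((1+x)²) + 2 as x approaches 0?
Direct substitution at x = 0 gives 6.

Final answer: 6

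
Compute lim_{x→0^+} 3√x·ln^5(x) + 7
The product is a 0·∞ indeterminate form at x → 0⁺.
Rewrite the product as 3·ln^5(x) / x^(-1/2) and apply L'Hôpital, or use the standard hierarchy x^(-1/2) ≫ |ln x|^5 as x → 0⁺.
The indeterminate product → 0, so the limit = 7.

Final answer: 7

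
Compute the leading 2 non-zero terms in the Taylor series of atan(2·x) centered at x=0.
-8·x^3/3 + 2·x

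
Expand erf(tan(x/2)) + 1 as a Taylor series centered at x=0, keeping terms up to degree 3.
x/√(π) + 1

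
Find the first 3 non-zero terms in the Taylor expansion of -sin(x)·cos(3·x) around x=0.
-62·x^5/15 + 14·x^3/3 - x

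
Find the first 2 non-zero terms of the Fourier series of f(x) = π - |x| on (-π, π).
4·cos(x)/π + π/2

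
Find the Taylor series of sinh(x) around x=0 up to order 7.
x^7/5040 + x^5/120 + x^3/6 + x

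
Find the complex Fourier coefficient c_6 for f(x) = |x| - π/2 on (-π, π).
Compute the real Fourier coefficients first: a_6 = 0, b_6 = 0.
Then c_6 = (a_6 − i·b_6)/2 = 0.

Final answer: 0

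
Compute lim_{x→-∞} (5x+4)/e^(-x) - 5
The quotient is an ∞/∞ indeterminate form as x → -∞.
Compare growth rates of the dominant terms (exponentials ≫ polynomials ≫ logarithms), or apply L'Hôpital's rule; the quotient → 0.
Adding the constant: 0 - 5 = -5. Limit = -5.

Final answer: -5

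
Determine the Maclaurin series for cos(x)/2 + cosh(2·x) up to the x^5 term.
11·x^4/16 + 7·x^2/4 + 3/2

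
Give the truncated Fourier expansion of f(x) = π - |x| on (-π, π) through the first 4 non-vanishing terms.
4·cos(x)/π + 4·cos(3·x)/(9·π) + 4·cos(5·x)/(25·π) + π/2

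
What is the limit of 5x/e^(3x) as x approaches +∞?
This is an ∞/∞ indeterminate form as x → +∞.
The exponential denominator e^(3x) dominates the polynomial numerator (e^x ≫ x as x → ∞), so the quotient → 0.
Limit = 0.

Final answer: 0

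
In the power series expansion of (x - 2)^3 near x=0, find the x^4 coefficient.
Expand to order 4: (x - 2)^3 = x^3 - 6·x^2 + 12·x - 8 + O(x^5).
The coefficient of x^4 is 0.

Final answer: 0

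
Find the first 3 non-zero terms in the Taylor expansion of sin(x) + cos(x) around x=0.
-x^2/2 + x + 1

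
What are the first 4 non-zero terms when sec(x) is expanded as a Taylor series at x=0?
61·x^6/720 + 5·x^4/24 + x^2/2 + 1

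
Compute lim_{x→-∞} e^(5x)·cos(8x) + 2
Evaluate the dominant behaviour as x → -∞; each term tends to a finite value or vanishes.
Limit = 2.

Final answer: 2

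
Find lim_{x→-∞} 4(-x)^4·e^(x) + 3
The product is a 0·∞ indeterminate form at x → -∞.
Rewrite the product as 4(-x)^4 / e^(-x) (an ∞/∞ form) and apply L'Hôpital, or use the standard hierarchy e^(|x|) ≫ |(-x)^4| as x → -∞.
The indeterminate product → 0, so the limit = 3.

Final answer: 3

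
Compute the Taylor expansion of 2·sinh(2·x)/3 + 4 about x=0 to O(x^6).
8·x^5/45 + 8·x^3/9 + 4·x/3 + 4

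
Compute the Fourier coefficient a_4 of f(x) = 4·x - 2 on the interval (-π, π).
a_4 = (1/π) ∫_{-π}^{π} f(x)·cos(4x) dx.
Evaluate the integral (use parity and integration by parts as needed): a_4 = 0.

Final answer: 0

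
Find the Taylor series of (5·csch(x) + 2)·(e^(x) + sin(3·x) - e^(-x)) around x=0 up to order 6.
-545·x^6/126 + 49·x^5/12 + 85·x^4/6 - 25·x^3/3 - 25·x^2 + 10·x + 25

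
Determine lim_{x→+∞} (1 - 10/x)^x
As x → +∞: this is the defining limit (1 - 10/x)^x → e^(-10).
Limit = e^(-10).

Final answer: e^(-10)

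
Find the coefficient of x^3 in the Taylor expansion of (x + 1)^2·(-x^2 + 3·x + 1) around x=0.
Expand to order 3: (x + 1)^2·(-x^2 + 3·x + 1) = x^3 + 6·x^2 + 5·x + 1 + O(x^4).
The coefficient of x^3 is 1.

Final answer: 1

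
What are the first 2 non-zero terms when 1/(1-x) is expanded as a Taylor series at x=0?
x + 1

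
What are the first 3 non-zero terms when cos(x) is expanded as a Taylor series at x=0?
x^4/24 - x^2/2 + 1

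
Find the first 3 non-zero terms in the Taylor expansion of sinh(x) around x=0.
x^5/120 + x^3/6 + x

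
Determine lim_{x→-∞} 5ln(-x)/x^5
This is an ∞/∞ indeterminate form as x → -∞.
Compare growth rates of the dominant terms (exponentials ≫ polynomials ≫ logarithms), or apply L'Hôpital's rule; the quotient → 0.
Limit = 0.

Final answer: 0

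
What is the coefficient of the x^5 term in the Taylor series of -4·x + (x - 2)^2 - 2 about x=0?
Expand to order 5: -4·x + (x - 2)^2 - 2 = x^2 - 8·x + 2 + O(x^6).
The coefficient of x^5 is 0.

Final answer: 0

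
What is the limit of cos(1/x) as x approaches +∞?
Evaluate the dominant behaviour as x → +∞; each term tends to a finite value or vanishes.
Limit = 1.

Final answer: 1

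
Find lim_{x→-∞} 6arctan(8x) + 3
Evaluate the dominant behaviour as x → -∞; each term tends to a finite value or vanishes.
Limit = 3 - 3·π.

Final answer: 3 - 3·π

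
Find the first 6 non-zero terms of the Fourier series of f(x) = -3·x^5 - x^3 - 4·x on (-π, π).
(-716 - 6·π^4 + 118·π^2)·sin(x) + (-14·π^2 + 25 + 3·π^4)·sin(2·x) + (-2·π^4 - 140/27 + 34·π^2/9)·sin(3·x) + (-11·π^2/8 + 161/64 + 3·π^4/2)·sin(4·x) + (-6·π^4/5 - 1084/625 + 14·π^2/25)·sin(5·x) + (-2·π^2/9 + 37/27 + π^4)·sin(6·x)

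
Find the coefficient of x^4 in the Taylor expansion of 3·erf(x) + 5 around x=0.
Expand to order 4: 3·erf(x) + 5 = -2·x^3/√(π) + 6·x/√(π) + 5 + O(x^5).
The coefficient of x^4 is 0.

Final answer: 0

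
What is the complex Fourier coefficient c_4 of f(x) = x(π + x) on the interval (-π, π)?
Compute the real Fourier coefficients first: a_4 = 1/4, b_4 = -π/2.
Then c_4 = (a_4 − i·b_4)/2 = 1/8 + i·π/4.

Final answer: 1/8 + i·π/4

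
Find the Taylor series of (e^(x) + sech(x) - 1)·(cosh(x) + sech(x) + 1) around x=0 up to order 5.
11·x^5/40 + x^4 + x^3/2 + 3·x + 3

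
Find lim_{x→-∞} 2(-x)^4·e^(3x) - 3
The product is a 0·∞ indeterminate form at x → -∞.
Rewrite the product as 2(-x)^4 / e^(-3x) (an ∞/∞ form) and apply L'Hôpital, or use the standard hierarchy e^(3|x|) ≫ |(-x)^4| as x → -∞.
The indeterminate product → 0, so the limit = -3.

Final answer: -3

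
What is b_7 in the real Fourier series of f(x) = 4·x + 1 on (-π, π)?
b_7 = (1/π) ∫_{-π}^{π} f(x)·sin(7x) dx.
Evaluate the integral (use parity and integration by parts as needed): b_7 = 8/7.

Final answer: 8/7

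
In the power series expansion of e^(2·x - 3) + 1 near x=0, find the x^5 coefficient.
Expand to order 5: e^(2·x - 3) + 1 = 4·x^5·e^(-3)/15 + 2·x^4·e^(-3)/3 + 4·x^3·e^(-3)/3 + 2·x^2·e^(-3) + 2·x·e^(-3) + e^(-3) + 1 + O(x^6).
The coefficient of x^5 is 4·e^(-3)/15.

Final answer: 4·e^(-3)/15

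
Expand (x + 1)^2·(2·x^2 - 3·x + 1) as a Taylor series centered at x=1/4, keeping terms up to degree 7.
75/128 - 35·(x - 1/4)/16 - 3·(x - 1/4)^2/2 + 3·(x - 1/4)^3 + 2·(x - 1/4)^4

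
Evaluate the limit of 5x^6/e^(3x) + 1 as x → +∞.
The quotient is an ∞/∞ indeterminate form as x → +∞.
The exponential denominator e^(3x) dominates the polynomial numerator (e^x ≫ x^6 as x → ∞), so the quotient → 0.
Adding the constant: 0 + 1 = 1. Limit = 1.

Final answer: 1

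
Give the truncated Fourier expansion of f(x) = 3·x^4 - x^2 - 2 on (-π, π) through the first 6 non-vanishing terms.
(148 - 24·π^2)·cos(x) + (-10 + 6·π^2)·cos(2·x) + (20/9 - 8·π^2/3)·cos(3·x) + (-13/16 + 3·π^2/2)·cos(4·x) + (244/625 - 24·π^2/25)·cos(5·x) - π^2/3 - 2 + 3·π^4/5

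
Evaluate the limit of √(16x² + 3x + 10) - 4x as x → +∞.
As x → +∞: multiply by the conjugate to get (3x+10)/(√(16x²+3x+10)+4x); the denominator ~ 8x, so the limit is 3/8.
Limit = 3/8.

Final answer: 3/8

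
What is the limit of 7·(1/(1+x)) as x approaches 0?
Direct substitution at x = 0 gives 7.

Final answer: 7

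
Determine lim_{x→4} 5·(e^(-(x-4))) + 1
Direct substitution at x = 4 gives 6.

Final answer: 6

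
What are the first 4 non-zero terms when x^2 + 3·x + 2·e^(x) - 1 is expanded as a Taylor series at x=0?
x^3/3 + 2·x^2 + 5·x + 1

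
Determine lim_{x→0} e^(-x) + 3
Direct substitution at x = 0 gives 4.

Final answer: 4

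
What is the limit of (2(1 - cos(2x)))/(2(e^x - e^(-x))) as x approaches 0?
Both numerator and denominator → 0 as x → 0; this is a 0/0 indeterminate form.
Expand each to leading order near x = 0: numerator ~ 4·x^2, denominator ~ 4·x.
The limit of the ratio is 0.

Final answer: 0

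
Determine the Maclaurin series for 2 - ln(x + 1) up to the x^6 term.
x^6/6 - x^5/5 + x^4/4 - x^3/3 + x^2/2 - x + 2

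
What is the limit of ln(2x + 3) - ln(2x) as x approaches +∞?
This is an ∞ − ∞ indeterminate form.
Combine the logarithms: ln(2x+3) − ln(2x) = ln((2x+3)/(2x)) = ln(1 + 3/(2x)) → ln(1) = 0.
Limit = 0.

Final answer: 0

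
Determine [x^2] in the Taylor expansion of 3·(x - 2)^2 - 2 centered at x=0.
Expand to order 2: 3·(x - 2)^2 - 2 = 3·x^2 - 12·x + 10 + O(x^3).
The coefficient of x^2 is 3.

Final answer: 3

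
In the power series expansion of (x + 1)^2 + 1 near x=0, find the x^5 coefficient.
Expand to order 5: (x + 1)^2 + 1 = x^2 + 2·x + 2 + O(x^6).
The coefficient of x^5 is 0.

Final answer: 0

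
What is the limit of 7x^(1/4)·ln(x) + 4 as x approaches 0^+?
The product is a 0·∞ indeterminate form at x → 0⁺.
Rewrite the product as 7·ln(x) / x^(-1/4) and apply L'Hôpital, or use the standard hierarchy x^(-1/4) ≫ |ln x| as x → 0⁺.
The indeterminate product → 0, so the limit = 4.

Final answer: 4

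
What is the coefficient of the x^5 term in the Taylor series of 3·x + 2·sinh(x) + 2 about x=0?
Expand to order 5: 3·x + 2·sinh(x) + 2 = x^5/60 + x^3/3 + 5·x + 2 + O(x^6).
The coefficient of x^5 is 1/60.

Final answer: 1/60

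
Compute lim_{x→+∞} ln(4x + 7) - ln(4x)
This is an ∞ − ∞ indeterminate form.
Combine the logarithms: ln(4x+7) − ln(4x) = ln((4x+7)/(4x)) = ln(1 + 7/(4x)) → ln(1) = 0.
Limit = 0.

Final answer: 0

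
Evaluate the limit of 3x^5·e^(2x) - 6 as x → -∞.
The product is a 0·∞ indeterminate form at x → -∞.
Rewrite the product as 3x^5 / e^(-2x) (an ∞/∞ form) and apply L'Hôpital, or use the standard hierarchy e^(2|x|) ≫ |x^5| as x → -∞.
The indeterminate product → 0, so the limit = -6.

Final answer: -6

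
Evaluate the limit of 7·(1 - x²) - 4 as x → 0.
Direct substitution at x = 0 gives 3.

Final answer: 3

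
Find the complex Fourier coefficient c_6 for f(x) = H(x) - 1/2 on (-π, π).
Compute the real Fourier coefficients first: a_6 = 0, b_6 = 0.
Then c_6 = (a_6 − i·b_6)/2 = 0.

Final answer: 0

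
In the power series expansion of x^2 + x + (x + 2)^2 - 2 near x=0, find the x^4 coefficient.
Expand to order 4: x^2 + x + (x + 2)^2 - 2 = 2·x^2 + 5·x + 2 + O(x^5).
The coefficient of x^4 is 0.

Final answer: 0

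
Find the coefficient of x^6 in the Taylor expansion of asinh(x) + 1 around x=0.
Expand to order 6: asinh(x) + 1 = 3·x^5/40 - x^3/6 + x + 1 + O(x^7).
The coefficient of x^6 is 0.

Final answer: 0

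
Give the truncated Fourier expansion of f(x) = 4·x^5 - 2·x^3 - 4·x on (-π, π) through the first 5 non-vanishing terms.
(-164·π^2 + 8·π^4 + 976)·sin(x) + (-4·π^4 - 29 + 22·π^2)·sin(2·x) + (-196·π^2/27 + 176/81 + 8·π^4/3)·sin(3·x) + (-2·π^4 + 11/16 + 7·π^2/2)·sin(4·x) + (-52·π^2/25 - 688/625 + 8·π^4/5)·sin(5·x)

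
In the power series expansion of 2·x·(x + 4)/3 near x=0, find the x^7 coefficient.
Expand to order 7: 2·x·(x + 4)/3 = 2·x^2/3 + 8·x/3 + O(x^8).
The coefficient of x^7 is 0.

Final answer: 0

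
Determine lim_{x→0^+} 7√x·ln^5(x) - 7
The product is a 0·∞ indeterminate form at x → 0⁺.
Rewrite the product as 7·ln^5(x) / x^(-1/2) and apply L'Hôpital, or use the standard hierarchy x^(-1/2) ≫ |ln x|^5 as x → 0⁺.
The indeterminate product → 0, so the limit = -7.

Final answer: -7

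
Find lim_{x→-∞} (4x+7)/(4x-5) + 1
Evaluate the dominant behaviour as x → -∞; each term tends to a finite value or vanishes.
Limit = 2.

Final answer: 2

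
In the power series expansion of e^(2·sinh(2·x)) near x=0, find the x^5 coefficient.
Expand to order 5: e^(2·sinh(2·x)) = 152·x^5/5 + 64·x^4/3 + 40·x^3/3 + 8·x^2 + 4·x + 1 + O(x^6).
The coefficient of x^5 is 152/5.

Final answer: 152/5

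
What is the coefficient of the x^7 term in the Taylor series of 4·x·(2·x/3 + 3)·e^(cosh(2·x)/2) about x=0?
Expand to order 7: 4·x·(2·x/3 + 3)·e^(cosh(2·x)/2) = 98·x^7·e^(1/2)/15 + 20·x^6·e^(1/2)/9 + 10·x^5·e^(1/2) + 8·x^4·e^(1/2)/3 + 12·x^3·e^(1/2) + 8·x^2·e^(1/2)/3 + 12·x·e^(1/2) + O(x^8).
The coefficient of x^7 is 98·e^(1/2)/15.

Final answer: 98·e^(1/2)/15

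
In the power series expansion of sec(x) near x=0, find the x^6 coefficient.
Expand to order 6: sec(x) = 61·x^6/720 + 5·x^4/24 + x^2/2 + 1 + O(x^7).
The coefficient of x^6 is 61/720.

Final answer: 61/720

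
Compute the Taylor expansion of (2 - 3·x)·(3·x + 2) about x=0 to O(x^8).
4 - 9·x^2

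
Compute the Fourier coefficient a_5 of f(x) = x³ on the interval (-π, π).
a_5 = (1/π) ∫_{-π}^{π} f(x)·cos(5x) dx.
Evaluate the integral (use parity and integration by parts as needed): a_5 = 0.

Final answer: 0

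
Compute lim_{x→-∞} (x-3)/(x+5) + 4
Evaluate the dominant behaviour as x → -∞; each term tends to a finite value or vanishes.
Limit = 5.

Final answer: 5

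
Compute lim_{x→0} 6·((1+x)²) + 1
Direct substitution at x = 0 gives 7.

Final answer: 7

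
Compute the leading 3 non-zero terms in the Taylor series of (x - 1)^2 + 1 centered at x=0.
x^2 - 2·x + 2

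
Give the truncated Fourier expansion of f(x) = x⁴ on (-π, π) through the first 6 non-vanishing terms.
(48 - 8·π^2)·cos(x) + (-3 + 2·π^2)·cos(2·x) + (16/27 - 8·π^2/9)·cos(3·x) + (-3/16 + π^2/2)·cos(4·x) + (48/625 - 8·π^2/25)·cos(5·x) + π^4/5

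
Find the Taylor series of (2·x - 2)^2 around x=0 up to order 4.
4·x^2 - 8·x + 4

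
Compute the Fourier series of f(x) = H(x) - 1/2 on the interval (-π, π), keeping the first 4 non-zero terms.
2·sin(x)/π + 2·sin(3·x)/(3·π) + 2·sin(5·x)/(5·π) + 2·sin(7·x)/(7·π)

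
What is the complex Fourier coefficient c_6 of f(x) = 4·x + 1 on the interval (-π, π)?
Compute the real Fourier coefficients first: a_6 = 0, b_6 = -4/3.
Then c_6 = (a_6 − i·b_6)/2 = 2·i/3.

Final answer: 2·i/3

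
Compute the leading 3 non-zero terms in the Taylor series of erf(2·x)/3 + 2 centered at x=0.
-16·x^3/(9·√(π)) + 4·x/(3·√(π)) + 2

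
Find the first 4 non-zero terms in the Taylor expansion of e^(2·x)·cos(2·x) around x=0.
-8·x^4/3 - 8·x^3/3 + 2·x + 1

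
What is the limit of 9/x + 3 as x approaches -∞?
Evaluate the dominant behaviour as x → -∞; each term tends to a finite value or vanishes.
Limit = 3.

Final answer: 3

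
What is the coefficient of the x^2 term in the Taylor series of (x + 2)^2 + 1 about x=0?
Expand to order 2: (x + 2)^2 + 1 = x^2 + 4·x + 5 + O(x^3).
The coefficient of x^2 is 1.

Final answer: 1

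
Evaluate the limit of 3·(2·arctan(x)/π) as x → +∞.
Evaluate the dominant behaviour as x → +∞; each term tends to a finite value or vanishes.
Limit = 3.

Final answer: 3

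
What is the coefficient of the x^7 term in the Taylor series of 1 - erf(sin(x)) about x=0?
Expand to order 7: 1 - erf(sin(x)) = 241·x^7/(840·√(π)) - 11·x^5/(20·√(π)) + x^3/√(π) - 2·x/√(π) + 1 + O(x^8).
The coefficient of x^7 is 241/(840·√(π)).

Final answer: 241/(840·√(π))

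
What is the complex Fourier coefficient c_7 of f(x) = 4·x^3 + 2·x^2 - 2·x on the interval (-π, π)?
Compute the real Fourier coefficients first: a_7 = -8/49, b_7 = -244/343 + 8·π^2/7.
Then c_7 = (a_7 − i·b_7)/2 = -4/49 - 4·i·π^2/7 + 122·i/343.

Final answer: -4/49 - 4·i·π^2/7 + 122·i/343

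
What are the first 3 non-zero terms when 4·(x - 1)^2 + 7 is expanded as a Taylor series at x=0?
4·x^2 - 8·x + 11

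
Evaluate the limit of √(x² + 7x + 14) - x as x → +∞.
This is an ∞ − ∞ indeterminate form.
Multiply and divide by the conjugate √(x²+7x + 14) + x; the x² terms cancel, leaving (7x + 14)/(√(x²+7x + 14)+x) → 7/2.
Limit = 7/2.

Final answer: 7/2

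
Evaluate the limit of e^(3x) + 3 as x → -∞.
Evaluate the dominant behaviour as x → -∞; each term tends to a finite value or vanishes.
Limit = 3.

Final answer: 3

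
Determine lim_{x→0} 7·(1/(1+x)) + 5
Direct substitution at x = 0 gives 12.

Final answer: 12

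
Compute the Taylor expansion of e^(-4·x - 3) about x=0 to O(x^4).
-32·x^3·e^(-3)/3 + 8·x^2·e^(-3) - 4·x·e^(-3) + e^(-3)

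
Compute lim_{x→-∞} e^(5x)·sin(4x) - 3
Evaluate the dominant behaviour as x → -∞; each term tends to a finite value or vanishes.
Limit = -3.

Final answer: -3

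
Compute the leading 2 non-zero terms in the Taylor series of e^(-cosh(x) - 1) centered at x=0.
-x^2·e^(-2)/2 + e^(-2)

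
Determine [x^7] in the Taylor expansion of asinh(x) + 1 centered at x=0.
Expand to order 7: asinh(x) + 1 = -5·x^7/112 + 3·x^5/40 - x^3/6 + x + 1 + O(x^8).
The coefficient of x^7 is -5/112.

Final answer: -5/112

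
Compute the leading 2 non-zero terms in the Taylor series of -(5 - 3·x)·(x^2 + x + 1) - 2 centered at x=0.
-2·x - 7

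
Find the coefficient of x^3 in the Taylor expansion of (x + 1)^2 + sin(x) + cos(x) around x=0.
Expand to order 3: (x + 1)^2 + sin(x) + cos(x) = -x^3/6 + x^2/2 + 3·x + 2 + O(x^4).
The coefficient of x^3 is -1/6.

Final answer: -1/6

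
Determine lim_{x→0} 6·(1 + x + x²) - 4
Direct substitution at x = 0 gives 2.

Final answer: 2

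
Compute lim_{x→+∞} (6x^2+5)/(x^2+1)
This is an ∞/∞ indeterminate form as x → +∞.
Divide numerator and denominator by x^2 and let the lower-order terms vanish; the leading terms give 6/1 = 6.
Limit = 6.

Final answer: 6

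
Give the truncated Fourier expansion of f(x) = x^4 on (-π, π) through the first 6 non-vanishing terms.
(48 - 8·π^2)·cos(x) + (-3 + 2·π^2)·cos(2·x) + (16/27 - 8·π^2/9)·cos(3·x) + (-3/16 + π^2/2)·cos(4·x) + (48/625 - 8·π^2/25)·cos(5·x) + π^4/5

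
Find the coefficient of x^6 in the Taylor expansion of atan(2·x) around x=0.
Expand to order 6: atan(2·x) = 32·x^5/5 - 8·x^3/3 + 2·x + O(x^7).
The coefficient of x^6 is 0.

Final answer: 0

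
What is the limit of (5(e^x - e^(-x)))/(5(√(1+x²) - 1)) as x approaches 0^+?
Both numerator and denominator → 0 as x → 0^+; this is a 0/0 indeterminate form.
Expand each to leading order near x = 0: numerator ~ 10·x, denominator ~ 5·x^2/2.
The limit of the ratio is ∞.

Final answer: ∞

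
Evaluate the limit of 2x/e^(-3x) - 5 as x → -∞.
The quotient is an ∞/∞ indeterminate form as x → -∞.
Compare growth rates of the dominant terms (exponentials ≫ polynomials ≫ logarithms), or apply L'Hôpital's rule; the quotient → 0.
Adding the constant: 0 - 5 = -5. Limit = -5.

Final answer: -5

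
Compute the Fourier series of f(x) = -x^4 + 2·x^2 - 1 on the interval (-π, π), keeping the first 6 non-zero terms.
(-56 + 8·π^2)·cos(x) + (5 - 2·π^2)·cos(2·x) + (-40/27 + 8·π^2/9)·cos(3·x) + (11/16 - π^2/2)·cos(4·x) + (-248/625 + 8·π^2/25)·cos(5·x) - π^4/5 - 1 + 2·π^2/3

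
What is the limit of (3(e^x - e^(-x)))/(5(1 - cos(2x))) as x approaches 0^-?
Both numerator and denominator → 0 as x → 0^-; this is a 0/0 indeterminate form.
Expand each to leading order near x = 0: numerator ~ 6·x, denominator ~ 10·x^2.
The limit of the ratio is -∞.

Final answer: -∞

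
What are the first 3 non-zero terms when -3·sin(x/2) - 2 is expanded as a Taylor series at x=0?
x^3/16 - 3·x/2 - 2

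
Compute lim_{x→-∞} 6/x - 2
Evaluate the dominant behaviour as x → -∞; each term tends to a finite value or vanishes.
Limit = -2.

Final answer: -2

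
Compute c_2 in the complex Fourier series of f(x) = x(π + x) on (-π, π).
Compute the real Fourier coefficients first: a_2 = 1, b_2 = -π.
Then c_2 = (a_2 − i·b_2)/2 = 1/2 + i·π/2.

Final answer: 1/2 + i·π/2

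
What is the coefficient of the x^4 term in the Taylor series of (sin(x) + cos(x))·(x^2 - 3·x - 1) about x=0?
Expand to order 4: (sin(x) + cos(x))·(x^2 - 3·x - 1) = -x^4/24 + 8·x^3/3 - 3·x^2/2 - 4·x - 1 + O(x^5).
The coefficient of x^4 is -1/24.

Final answer: -1/24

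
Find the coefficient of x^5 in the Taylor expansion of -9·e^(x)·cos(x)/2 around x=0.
Expand to order 5: -9·e^(x)·cos(x)/2 = 3·x^5/20 + 3·x^4/4 + 3·x^3/2 - 9·x/2 - 9/2 + O(x^6).
The coefficient of x^5 is 3/20.

Final answer: 3/20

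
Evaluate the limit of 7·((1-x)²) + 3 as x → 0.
Direct substitution at x = 0 gives 10.

Final answer: 10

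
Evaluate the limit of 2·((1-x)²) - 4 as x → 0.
Direct substitution at x = 0 gives -2.

Final answer: -2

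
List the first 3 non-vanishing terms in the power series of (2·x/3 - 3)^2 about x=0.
4·x^2/9 - 4·x + 9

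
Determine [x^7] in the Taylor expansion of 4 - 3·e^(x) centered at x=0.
Expand to order 7: 4 - 3·e^(x) = -x^7/1680 - x^6/240 - x^5/40 - x^4/8 - x^3/2 - 3·x^2/2 - 3·x + 1 + O(x^8).
The coefficient of x^7 is -1/1680.

Final answer: -1/1680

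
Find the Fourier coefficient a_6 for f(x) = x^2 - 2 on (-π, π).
a_6 = (1/π) ∫_{-π}^{π} f(x)·cos(6x) dx.
Evaluate the integral (use parity and integration by parts as needed): a_6 = 1/9.

Final answer: 1/9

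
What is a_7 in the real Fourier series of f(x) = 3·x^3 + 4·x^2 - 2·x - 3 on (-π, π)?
a_7 = (1/π) ∫_{-π}^{π} f(x)·cos(7x) dx.
Evaluate the integral (use parity and integration by parts as needed): a_7 = -16/49.

Final answer: -16/49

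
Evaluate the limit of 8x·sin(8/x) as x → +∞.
As x → +∞: let u = 8/x → 0⁺; then 8·x·sin(8/x) = 8·8·sin(u)/u → 8·8·1 = 64.
Limit = 64.

Final answer: 64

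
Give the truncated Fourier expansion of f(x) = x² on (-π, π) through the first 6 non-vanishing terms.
-4·cos(x) + cos(2·x) - 4·cos(3·x)/9 + cos(4·x)/4 - 4·cos(5·x)/25 + π^2/3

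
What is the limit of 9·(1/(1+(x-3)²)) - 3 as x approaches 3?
Direct substitution at x = 3 gives 6.

Final answer: 6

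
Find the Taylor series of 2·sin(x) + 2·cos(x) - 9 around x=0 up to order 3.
-x^3/3 - x^2 + 2·x - 7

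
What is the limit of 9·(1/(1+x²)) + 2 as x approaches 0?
Direct substitution at x = 0 gives 11.

Final answer: 11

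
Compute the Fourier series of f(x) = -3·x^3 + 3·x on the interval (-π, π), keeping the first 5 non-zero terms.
(42 - 6·π^2)·sin(x) + (-15/2 + 3·π^2)·sin(2·x) + (10/3 - 2·π^2)·sin(3·x) + (-33/16 + 3·π^2/2)·sin(4·x) + (186/125 - 6·π^2/5)·sin(5·x)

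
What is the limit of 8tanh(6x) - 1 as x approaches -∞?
Evaluate the dominant behaviour as x → -∞; each term tends to a finite value or vanishes.
Limit = -9.

Final answer: -9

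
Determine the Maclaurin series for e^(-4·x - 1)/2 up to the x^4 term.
16·x^4·e^(-1)/3 - 16·x^3·e^(-1)/3 + 4·x^2·e^(-1) - 2·x·e^(-1) + e^(-1)/2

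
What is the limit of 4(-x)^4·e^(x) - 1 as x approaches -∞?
The product is a 0·∞ indeterminate form at x → -∞.
Rewrite the product as 4(-x)^4 / e^(-x) (an ∞/∞ form) and apply L'Hôpital, or use the standard hierarchy e^(|x|) ≫ |(-x)^4| as x → -∞.
The indeterminate product → 0, so the limit = -1.

Final answer: -1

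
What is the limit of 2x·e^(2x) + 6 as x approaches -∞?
The product is a 0·∞ indeterminate form at x → -∞.
Rewrite the product as 2x / e^(-2x) (an ∞/∞ form) and apply L'Hôpital, or use the standard hierarchy e^(2|x|) ≫ |x| as x → -∞.
The indeterminate product → 0, so the limit = 6.

Final answer: 6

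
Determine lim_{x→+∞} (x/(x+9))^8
As x → +∞: x/(x+9) = 1/(1 + 9/x) → 1, and the 8th power of a limit-1 base also → 1.
Limit = 1.

Final answer: 1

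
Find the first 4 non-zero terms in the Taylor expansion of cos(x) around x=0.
-x^6/720 + x^4/24 - x^2/2 + 1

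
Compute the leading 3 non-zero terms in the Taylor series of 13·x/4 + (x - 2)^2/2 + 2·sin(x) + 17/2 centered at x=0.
x^2/2 + 13·x/4 + 21/2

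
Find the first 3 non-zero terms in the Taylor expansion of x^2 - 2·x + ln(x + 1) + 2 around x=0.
x^2/2 - x + 2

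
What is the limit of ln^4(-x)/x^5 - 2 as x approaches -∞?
The quotient is an ∞/∞ indeterminate form as x → -∞.
Compare growth rates of the dominant terms (exponentials ≫ polynomials ≫ logarithms), or apply L'Hôpital's rule; the quotient → 0.
Adding the constant: 0 - 2 = -2. Limit = -2.

Final answer: -2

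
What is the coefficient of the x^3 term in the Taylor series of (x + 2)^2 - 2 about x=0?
Expand to order 3: (x + 2)^2 - 2 = x^2 + 4·x + 2 + O(x^4).
The coefficient of x^3 is 0.

Final answer: 0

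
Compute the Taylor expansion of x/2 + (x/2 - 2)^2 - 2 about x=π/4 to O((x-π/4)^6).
-3·π/8 + π^2/64 + 2 + (-3/2 + π/8)·(x - π/4) + (x - π/4)^2/4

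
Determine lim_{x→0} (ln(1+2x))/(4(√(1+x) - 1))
Both numerator and denominator → 0 as x → 0; this is a 0/0 indeterminate form.
Expand each to leading order near x = 0: numerator ~ 2·x, denominator ~ 2·x.
The limit of the ratio is 1.

Final answer: 1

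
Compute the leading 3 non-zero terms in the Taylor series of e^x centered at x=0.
x^2/2 + x + 1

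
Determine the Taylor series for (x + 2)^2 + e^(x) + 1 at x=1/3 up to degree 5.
e^(1/3) + 58/9 + (e^(1/3) + 14/3)·(x - 1/3) + (e^(1/3)/2 + 1)·(x - 1/3)^2 + e^(1/3)·(x - 1/3)^3/6 + e^(1/3)·(x - 1/3)^4/24 + e^(1/3)·(x - 1/3)^5/120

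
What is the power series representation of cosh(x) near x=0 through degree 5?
x^4/24 + x^2/2 + 1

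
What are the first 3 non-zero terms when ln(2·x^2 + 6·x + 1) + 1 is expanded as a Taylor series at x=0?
-16·x^2 + 6·x + 1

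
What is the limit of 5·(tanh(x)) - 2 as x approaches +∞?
Evaluate the dominant behaviour as x → +∞; each term tends to a finite value or vanishes.
Limit = 3.

Final answer: 3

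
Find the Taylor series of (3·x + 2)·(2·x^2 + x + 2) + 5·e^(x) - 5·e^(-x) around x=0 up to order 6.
x^5/12 + 23·x^3/3 + 7·x^2 + 18·x + 4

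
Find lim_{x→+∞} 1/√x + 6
Evaluate the dominant behaviour as x → +∞; each term tends to a finite value or vanishes.
Limit = 6.

Final answer: 6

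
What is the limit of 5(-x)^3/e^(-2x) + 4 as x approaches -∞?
The quotient is an ∞/∞ indeterminate form as x → -∞.
Compare growth rates of the dominant terms (exponentials ≫ polynomials ≫ logarithms), or apply L'Hôpital's rule; the quotient → 0.
Adding the constant: 0 + 4 = 4. Limit = 4.

Final answer: 4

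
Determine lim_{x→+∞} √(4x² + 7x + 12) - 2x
As x → +∞: multiply by the conjugate to get (7x+12)/(√(4x²+7x+12)+2x); the denominator ~ 4x, so the limit is 7/4.
Limit = 7/4.

Final answer: 7/4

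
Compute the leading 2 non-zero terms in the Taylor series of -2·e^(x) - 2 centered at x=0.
-2·x - 4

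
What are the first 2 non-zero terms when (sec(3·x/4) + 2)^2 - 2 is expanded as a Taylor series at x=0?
27·x^2/16 + 7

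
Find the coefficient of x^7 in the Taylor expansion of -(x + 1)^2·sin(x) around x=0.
Expand to order 7: -(x + 1)^2·sin(x) = -41·x^7/5040 - x^6/60 + 19·x^5/120 + x^4/3 - 5·x^3/6 - 2·x^2 - x + O(x^8).
The coefficient of x^7 is -41/5040.

Final answer: -41/5040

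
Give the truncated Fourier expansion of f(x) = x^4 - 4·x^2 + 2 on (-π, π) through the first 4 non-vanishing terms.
(64 - 8·π^2)·cos(x) + (-7 + 2·π^2)·cos(2·x) + (64/27 - 8·π^2/9)·cos(3·x) - 4·π^2/3 + 2 + π^4/5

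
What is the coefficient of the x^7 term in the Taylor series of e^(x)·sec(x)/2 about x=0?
Expand to order 7: e^(x)·sec(x)/2 = 13·x^7/210 + 19·x^6/180 + 3·x^5/20 + x^4/4 + x^3/3 + x^2/2 + x/2 + 1/2 + O(x^8).
The coefficient of x^7 is 13/210.

Final answer: 13/210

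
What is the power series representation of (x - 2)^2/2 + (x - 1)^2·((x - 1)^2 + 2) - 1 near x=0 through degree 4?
x^4 - 4·x^3 + 17·x^2/2 - 10·x + 4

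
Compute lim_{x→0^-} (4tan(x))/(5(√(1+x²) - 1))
Both numerator and denominator → 0 as x → 0^-; this is a 0/0 indeterminate form.
Expand each to leading order near x = 0: numerator ~ 4·x, denominator ~ 5·x^2/2.
The limit of the ratio is -∞.

Final answer: -∞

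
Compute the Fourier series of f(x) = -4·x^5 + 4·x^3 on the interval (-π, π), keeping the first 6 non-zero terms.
(-1008 - 8·π^4 + 168·π^2)·sin(x) + (-24·π^2 + 36 + 4·π^4)·sin(2·x) + (-8·π^4/3 - 464/81 + 232·π^2/27)·sin(3·x) + (-9·π^2/2 + 27/16 + 2·π^4)·sin(4·x) + (-8·π^4/5 - 432/625 + 72·π^2/25)·sin(5·x) + (-56·π^2/27 + 28/81 + 4·π^4/3)·sin(6·x)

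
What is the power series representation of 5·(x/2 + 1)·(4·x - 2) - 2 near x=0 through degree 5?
10·x^2 + 15·x - 12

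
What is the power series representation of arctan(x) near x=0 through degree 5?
x^5/5 - x^3/3 + x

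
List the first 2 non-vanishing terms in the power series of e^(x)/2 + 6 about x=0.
x/2 + 13/2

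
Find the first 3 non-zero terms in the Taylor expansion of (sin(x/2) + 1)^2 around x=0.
x^2/4 + x + 1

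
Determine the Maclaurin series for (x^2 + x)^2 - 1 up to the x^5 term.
x^4 + 2·x^3 + x^2 - 1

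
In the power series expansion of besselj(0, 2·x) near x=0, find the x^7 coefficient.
Expand to order 7: besselj(0, 2·x) = -x^6/36 + x^4/4 - x^2 + 1 + O(x^8).
The coefficient of x^7 is 0.

Final answer: 0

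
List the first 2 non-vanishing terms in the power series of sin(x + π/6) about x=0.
√(3)·x/2 + 1/2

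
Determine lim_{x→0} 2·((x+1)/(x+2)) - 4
Direct substitution at x = 0 gives -3.

Final answer: -3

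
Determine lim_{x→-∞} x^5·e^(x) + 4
The product is a 0·∞ indeterminate form at x → -∞.
Rewrite the product as x^5 / e^(-x) (an ∞/∞ form) and apply L'Hôpital, or use the standard hierarchy e^(|x|) ≫ |x^5| as x → -∞.
The indeterminate product → 0, so the limit = 4.

Final answer: 4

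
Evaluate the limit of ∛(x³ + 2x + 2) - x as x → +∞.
This is an ∞ − ∞ indeterminate form.
Multiply by (A² + AB + B²)/(A² + AB + B²) where A = ∛(x³+2x + 2), B = x to use A³ − B³ = (A−B)(A²+AB+B²); the x³ terms cancel, leaving (2x + 2)/(A²+AB+B²) with denominator ~ 3x², so the limit is 0.
Limit = 0.

Final answer: 0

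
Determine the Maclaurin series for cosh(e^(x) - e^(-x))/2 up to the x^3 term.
x^2 + 1/2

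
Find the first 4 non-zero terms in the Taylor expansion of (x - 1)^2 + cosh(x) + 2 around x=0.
x^4/24 + 3·x^2/2 - 2·x + 4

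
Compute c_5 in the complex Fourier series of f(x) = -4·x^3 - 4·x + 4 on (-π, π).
Compute the real Fourier coefficients first: a_5 = 0, b_5 = -8·π^2/5 - 152/125.
Then c_5 = (a_5 − i·b_5)/2 = 76·i/125 + 4·i·π^2/5.

Final answer: 76·i/125 + 4·i·π^2/5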